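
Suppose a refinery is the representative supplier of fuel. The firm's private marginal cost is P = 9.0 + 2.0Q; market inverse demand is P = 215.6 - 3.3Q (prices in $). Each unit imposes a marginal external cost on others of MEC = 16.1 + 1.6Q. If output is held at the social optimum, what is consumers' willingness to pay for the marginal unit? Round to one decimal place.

P = $124.5

Social marginal cost = private MC + MEC = 25.1 + 3.6Q.
Set SMC = demand: 25.1 + 3.6Q = 215.6 - 3.3Q → Q* = 27.6087.
Consumer price on the demand curve at Q*: 215.6 − 3.3×27.6087 = 124.4913.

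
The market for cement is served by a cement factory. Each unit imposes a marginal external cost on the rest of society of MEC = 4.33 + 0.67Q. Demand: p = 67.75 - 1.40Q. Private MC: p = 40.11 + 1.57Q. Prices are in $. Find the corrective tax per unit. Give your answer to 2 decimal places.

Social marginal cost = private MC + MEC = 44.44 + 2.24Q.
Set SMC = demand: 44.44 + 2.24Q = 67.75 - 1.40Q → Q* = 6.4038.
The Pigouvian tax equals MEC at Q*: 4.33 + 0.67×6.4038 = 8.6205.

tax = $8.62 per unit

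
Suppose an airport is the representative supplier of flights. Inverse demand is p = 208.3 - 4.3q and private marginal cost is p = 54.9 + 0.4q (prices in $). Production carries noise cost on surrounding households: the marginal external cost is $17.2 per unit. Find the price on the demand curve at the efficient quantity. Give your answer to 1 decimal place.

P = $83.7

Social marginal cost = private MC + MEC = 72.1 + 0.4q.
Set SMC = demand: 72.1 + 0.4q = 208.3 - 4.3q → q* = 28.9787.
Consumer price on the demand curve at q*: 208.3 − 4.3×28.9787 = 83.6916.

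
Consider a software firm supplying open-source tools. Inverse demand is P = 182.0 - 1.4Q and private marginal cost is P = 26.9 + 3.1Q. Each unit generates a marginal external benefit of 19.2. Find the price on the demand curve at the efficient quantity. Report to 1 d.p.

P = 127.8

Social marginal cost = private MC − MEB = 7.7 + 3.1Q.
Set SMC = demand: 7.7 + 3.1Q = 182.0 - 1.4Q → Q* = 38.7333.
Consumer price on the demand curve at Q*: 182.0 − 1.4×38.7333 = 127.7734.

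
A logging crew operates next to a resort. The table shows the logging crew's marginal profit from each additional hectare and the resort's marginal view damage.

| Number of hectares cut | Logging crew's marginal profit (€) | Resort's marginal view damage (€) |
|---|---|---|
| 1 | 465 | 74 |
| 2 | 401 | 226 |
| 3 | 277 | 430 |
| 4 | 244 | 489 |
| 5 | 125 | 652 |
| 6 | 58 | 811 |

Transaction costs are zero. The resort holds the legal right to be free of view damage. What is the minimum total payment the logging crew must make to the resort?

€300

Efficient level: marginal profit ≥ marginal view damage through level 2, so k* = 2.
With the resort holding the right, the logging crew must at least compensate total damage at k*: 74 + 226 = 300.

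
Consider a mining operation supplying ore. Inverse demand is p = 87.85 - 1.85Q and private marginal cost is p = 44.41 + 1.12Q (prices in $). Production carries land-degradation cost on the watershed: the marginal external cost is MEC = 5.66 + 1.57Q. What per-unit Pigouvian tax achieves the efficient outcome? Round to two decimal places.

tax = $18.72 per unit

Social marginal cost = private MC + MEC = 50.07 + 2.69Q.
Set SMC = demand: 50.07 + 2.69Q = 87.85 - 1.85Q → Q* = 8.3216.
The Pigouvian tax equals MEC at Q*: 5.66 + 1.57×8.3216 = 18.7249.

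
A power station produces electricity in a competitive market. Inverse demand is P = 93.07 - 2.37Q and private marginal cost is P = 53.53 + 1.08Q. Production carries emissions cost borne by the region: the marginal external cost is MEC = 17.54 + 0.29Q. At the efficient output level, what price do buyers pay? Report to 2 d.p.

P = 79.13

Social marginal cost = private MC + MEC = 71.07 + 1.37Q.
Set SMC = demand: 71.07 + 1.37Q = 93.07 - 2.37Q → Q* = 5.8824.
Consumer price on the demand curve at Q*: 93.07 − 2.37×5.8824 = 79.1287.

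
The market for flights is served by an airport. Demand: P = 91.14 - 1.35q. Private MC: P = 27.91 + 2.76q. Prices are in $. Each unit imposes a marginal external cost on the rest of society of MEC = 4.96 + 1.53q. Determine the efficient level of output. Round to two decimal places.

q* = 10.33

Social marginal cost = private MC + MEC = 32.87 + 4.29q.
Set SMC = demand: 32.87 + 4.29q = 91.14 - 1.35q → q* = 10.3316.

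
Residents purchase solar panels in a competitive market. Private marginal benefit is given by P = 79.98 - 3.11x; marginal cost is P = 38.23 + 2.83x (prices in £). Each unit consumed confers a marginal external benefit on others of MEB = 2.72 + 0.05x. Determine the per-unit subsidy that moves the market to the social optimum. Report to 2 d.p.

Social marginal benefit = demand + MEB = 82.70 - 3.06x.
Set SMB = MC: 82.70 - 3.06x = 38.23 + 2.83x → x* = 7.5501.
The Pigouvian subsidy equals MEB at x*: 2.72 + 0.05×7.5501 = 3.0975.

subsidy = £3.10 per unit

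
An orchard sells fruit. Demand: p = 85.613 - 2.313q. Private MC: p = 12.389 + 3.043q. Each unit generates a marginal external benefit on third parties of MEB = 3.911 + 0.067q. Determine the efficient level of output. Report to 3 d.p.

q* = 14.584

Social marginal cost = private MC − MEB = 8.478 + 2.976q.
Set SMC = demand: 8.478 + 2.976q = 85.613 - 2.313q → q* = 14.5840.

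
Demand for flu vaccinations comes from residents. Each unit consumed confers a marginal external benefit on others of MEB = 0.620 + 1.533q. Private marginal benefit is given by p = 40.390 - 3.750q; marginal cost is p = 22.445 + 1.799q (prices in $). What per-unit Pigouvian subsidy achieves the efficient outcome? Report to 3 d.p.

Social marginal benefit = demand + MEB = 41.010 - 2.217q.
Set SMB = MC: 41.010 - 2.217q = 22.445 + 1.799q → q* = 4.6228.
The Pigouvian subsidy equals MEB at q*: 0.620 + 1.533×4.6228 = 7.7068.

subsidy = $7.707 per unit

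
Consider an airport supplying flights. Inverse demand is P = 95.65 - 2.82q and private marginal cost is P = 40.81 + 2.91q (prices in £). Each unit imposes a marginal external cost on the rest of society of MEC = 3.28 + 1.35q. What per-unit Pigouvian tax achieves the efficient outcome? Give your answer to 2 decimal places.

Social marginal cost = private MC + MEC = 44.09 + 4.26q.
Set SMC = demand: 44.09 + 4.26q = 95.65 - 2.82q → q* = 7.2825.
The Pigouvian tax equals MEC at q*: 3.28 + 1.35×7.2825 = 13.1114.

tax = £13.11 per unit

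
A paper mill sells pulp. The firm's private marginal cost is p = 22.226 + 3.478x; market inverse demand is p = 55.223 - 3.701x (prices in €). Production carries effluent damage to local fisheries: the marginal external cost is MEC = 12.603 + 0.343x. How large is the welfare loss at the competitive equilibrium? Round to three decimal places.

DWL = €13.365

Market equilibrium (private): 22.226 + 3.478x = 55.223 - 3.701x → x_m = 4.5963.
Social marginal cost = private MC + MEC = 34.829 + 3.821x.
Set SMC = demand: 34.829 + 3.821x = 55.223 - 3.701x → x* = 2.7112.
Between x* and x_m the wedge SMC − demand runs linearly from 0 to MEC(x_m), so the loss is a triangle.
DWL = ½ × 1.8851 × 14.1795 = 13.3649.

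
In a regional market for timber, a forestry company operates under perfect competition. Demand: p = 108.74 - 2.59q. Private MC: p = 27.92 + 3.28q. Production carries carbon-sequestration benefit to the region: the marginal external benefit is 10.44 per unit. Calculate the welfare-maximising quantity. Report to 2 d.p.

Social marginal cost = private MC − MEB = 17.48 + 3.28q.
Set SMC = demand: 17.48 + 3.28q = 108.74 - 2.59q → q* = 15.5468.

q* = 15.55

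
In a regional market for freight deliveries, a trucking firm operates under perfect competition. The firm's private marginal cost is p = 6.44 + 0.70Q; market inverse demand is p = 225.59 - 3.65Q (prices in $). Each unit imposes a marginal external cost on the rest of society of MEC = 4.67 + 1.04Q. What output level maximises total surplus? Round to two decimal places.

Social marginal cost = private MC + MEC = 11.11 + 1.74Q.
Set SMC = demand: 11.11 + 1.74Q = 225.59 - 3.65Q → Q* = 39.7922.

Q* = 39.79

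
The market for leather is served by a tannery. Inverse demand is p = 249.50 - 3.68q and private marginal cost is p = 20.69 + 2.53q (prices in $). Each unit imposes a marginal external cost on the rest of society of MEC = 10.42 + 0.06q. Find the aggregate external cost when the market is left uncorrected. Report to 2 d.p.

$424.66

Market equilibrium (private): 20.69 + 2.53q = 249.50 - 3.68q → q_m = 36.8454.
Total external cost = ∫₀^{q_m} (10.42 + 0.06q) dq = 10.42×36.8454 + ½×0.06×36.8454² = 424.6566.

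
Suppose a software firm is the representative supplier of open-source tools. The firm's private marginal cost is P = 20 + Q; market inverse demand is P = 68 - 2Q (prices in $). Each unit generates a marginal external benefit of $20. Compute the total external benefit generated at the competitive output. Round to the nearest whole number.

Market equilibrium (private): 20 + Q = 68 - 2Q → Q_m = 16.0000.
Total external benefit = MEB × Q_m = 20 × 16.0000 = 320.0000.

$320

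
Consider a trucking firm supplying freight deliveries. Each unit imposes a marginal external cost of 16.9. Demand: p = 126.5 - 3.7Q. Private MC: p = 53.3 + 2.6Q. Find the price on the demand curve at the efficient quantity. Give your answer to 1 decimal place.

Social marginal cost = private MC + MEC = 70.2 + 2.6Q.
Set SMC = demand: 70.2 + 2.6Q = 126.5 - 3.7Q → Q* = 8.9365.
Consumer price on the demand curve at Q*: 126.5 − 3.7×8.9365 = 93.4350.

P = 93.4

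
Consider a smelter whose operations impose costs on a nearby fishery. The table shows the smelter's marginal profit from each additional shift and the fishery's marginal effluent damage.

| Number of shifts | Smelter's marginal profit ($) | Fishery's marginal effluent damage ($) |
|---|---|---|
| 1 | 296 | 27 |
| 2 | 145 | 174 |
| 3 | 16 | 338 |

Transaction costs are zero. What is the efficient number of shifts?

Bargaining reaches the level where marginal profit last exceeds marginal effluent damage.
That holds through level 1 (296 ≥ 27) but not at 2 (145 < 174).

1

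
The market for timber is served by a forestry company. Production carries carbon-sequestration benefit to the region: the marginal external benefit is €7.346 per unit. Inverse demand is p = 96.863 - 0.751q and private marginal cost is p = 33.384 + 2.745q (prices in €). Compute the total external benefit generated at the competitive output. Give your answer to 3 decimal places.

Market equilibrium (private): 33.384 + 2.745q = 96.863 - 0.751q → q_m = 18.1576.
Total external benefit = MEB × q_m = 7.346 × 18.1576 = 133.3857.

€133.386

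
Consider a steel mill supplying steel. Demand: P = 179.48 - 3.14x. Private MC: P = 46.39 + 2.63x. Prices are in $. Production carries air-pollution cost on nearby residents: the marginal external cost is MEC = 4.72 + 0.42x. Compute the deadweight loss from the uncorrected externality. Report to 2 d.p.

Market equilibrium (private): 46.39 + 2.63x = 179.48 - 3.14x → x_m = 23.0659.
Social marginal cost = private MC + MEC = 51.11 + 3.05x.
Set SMC = demand: 51.11 + 3.05x = 179.48 - 3.14x → x* = 20.7383.
The welfare-loss triangle has base |x_m − x*| and height MEC(x_m) (the vertical gap between SMC and demand is zero at x* and MEC at x_m).
DWL = ½ × 2.3276 × 14.4077 = 16.7677.

DWL = $16.77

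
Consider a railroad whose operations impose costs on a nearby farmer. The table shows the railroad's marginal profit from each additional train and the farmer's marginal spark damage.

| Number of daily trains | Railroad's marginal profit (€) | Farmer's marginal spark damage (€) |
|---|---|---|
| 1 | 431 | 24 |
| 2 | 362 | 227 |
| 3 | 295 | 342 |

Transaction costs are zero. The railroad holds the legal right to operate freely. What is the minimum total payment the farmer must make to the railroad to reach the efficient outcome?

€295

Left alone the railroad would choose level 3 (marginal profit stays positive).
Efficient level: k* = 2 (marginal profit ≥ marginal spark damage through 2).
The farmer must at least cover the railroad's forgone profit from cutting 3→2: 295 = 295.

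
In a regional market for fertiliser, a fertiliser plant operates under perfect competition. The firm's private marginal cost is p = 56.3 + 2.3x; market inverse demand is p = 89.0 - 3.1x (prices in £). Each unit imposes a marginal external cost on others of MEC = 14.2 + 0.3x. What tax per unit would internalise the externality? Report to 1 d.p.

tax = £15.2 per unit

Social marginal cost = private MC + MEC = 70.5 + 2.6x.
Set SMC = demand: 70.5 + 2.6x = 89.0 - 3.1x → x* = 3.2456.
The Pigouvian tax equals MEC at x*: 14.2 + 0.3×3.2456 = 15.1737.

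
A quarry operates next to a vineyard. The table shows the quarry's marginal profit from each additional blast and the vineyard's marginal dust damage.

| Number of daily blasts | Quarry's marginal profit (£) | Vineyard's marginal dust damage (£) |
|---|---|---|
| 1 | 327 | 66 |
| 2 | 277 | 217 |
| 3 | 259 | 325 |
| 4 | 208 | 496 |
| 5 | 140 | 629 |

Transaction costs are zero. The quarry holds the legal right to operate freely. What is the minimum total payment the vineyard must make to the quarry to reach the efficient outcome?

£607

Left alone the quarry would choose level 5 (marginal profit stays positive).
Efficient level: k* = 2 (marginal profit ≥ marginal dust damage through 2).
The vineyard must at least cover the quarry's forgone profit from cutting 5→2: 259 + 208 + 140 = 607.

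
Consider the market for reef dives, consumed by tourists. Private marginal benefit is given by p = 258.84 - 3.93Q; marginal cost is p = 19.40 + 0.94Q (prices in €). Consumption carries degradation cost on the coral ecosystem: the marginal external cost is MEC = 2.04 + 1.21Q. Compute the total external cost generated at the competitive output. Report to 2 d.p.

€1562.78

Market equilibrium (private): 19.40 + 0.94Q = 258.84 - 3.93Q → Q_m = 49.1663.
Total external cost = ∫₀^{Q_m} (2.04 + 1.21Q) dQ = 2.04×49.1663 + ½×1.21×49.1663² = 1562.7809.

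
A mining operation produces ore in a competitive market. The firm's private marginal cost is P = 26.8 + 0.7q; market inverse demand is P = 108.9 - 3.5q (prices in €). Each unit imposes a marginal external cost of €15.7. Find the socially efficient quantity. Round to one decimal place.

q* = 15.8

Social marginal cost = private MC + MEC = 42.5 + 0.7q.
Set SMC = demand: 42.5 + 0.7q = 108.9 - 3.5q → q* = 15.8095.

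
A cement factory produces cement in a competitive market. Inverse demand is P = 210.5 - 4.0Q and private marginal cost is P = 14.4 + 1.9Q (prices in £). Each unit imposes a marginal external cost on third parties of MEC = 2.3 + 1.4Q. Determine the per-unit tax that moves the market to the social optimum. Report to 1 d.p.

tax = £39.5 per unit

Social marginal cost = private MC + MEC = 16.7 + 3.3Q.
Set SMC = demand: 16.7 + 3.3Q = 210.5 - 4.0Q → Q* = 26.5479.
The Pigouvian tax equals MEC at Q*: 2.3 + 1.4×26.5479 = 39.4671.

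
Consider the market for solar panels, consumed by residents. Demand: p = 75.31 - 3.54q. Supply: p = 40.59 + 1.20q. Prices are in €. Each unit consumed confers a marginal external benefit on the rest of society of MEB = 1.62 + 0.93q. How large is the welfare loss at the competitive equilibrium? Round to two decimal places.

Market equilibrium (private): 40.59 + 1.20q = 75.31 - 3.54q → q_m = 7.3249.
Social marginal benefit = demand + MEB = 76.93 - 2.61q.
Set SMB = MC: 76.93 - 2.61q = 40.59 + 1.20q → q* = 9.5381.
Between q* and q_m the wedge SMB − MC runs linearly from 0 to MEB(q_m), so the loss is a triangle.
DWL = ½ × 2.2132 × 8.4322 = 9.3311.

DWL = €9.33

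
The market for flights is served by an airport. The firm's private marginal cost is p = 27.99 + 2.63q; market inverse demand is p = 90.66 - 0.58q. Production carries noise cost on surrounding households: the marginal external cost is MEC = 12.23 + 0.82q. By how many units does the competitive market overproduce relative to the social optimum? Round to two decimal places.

7.01 units

Market equilibrium (private): 27.99 + 2.63q = 90.66 - 0.58q → q_m = 19.5234.
Social marginal cost = private MC + MEC = 40.22 + 3.45q.
Set SMC = demand: 40.22 + 3.45q = 90.66 - 0.58q → q* = 12.5161.
Gap = |19.5234 − 12.5161| = 7.0073.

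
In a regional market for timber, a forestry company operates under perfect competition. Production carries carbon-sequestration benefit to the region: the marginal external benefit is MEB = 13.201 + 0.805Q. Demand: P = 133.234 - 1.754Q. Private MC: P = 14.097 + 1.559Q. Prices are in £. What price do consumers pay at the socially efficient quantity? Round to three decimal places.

P = £40.682

Social marginal cost = private MC − MEB = 0.896 + 0.754Q.
Set SMC = demand: 0.896 + 0.754Q = 133.234 - 1.754Q → Q* = 52.7663.
Consumer price on the demand curve at Q*: 133.234 − 1.754×52.7663 = 40.6819.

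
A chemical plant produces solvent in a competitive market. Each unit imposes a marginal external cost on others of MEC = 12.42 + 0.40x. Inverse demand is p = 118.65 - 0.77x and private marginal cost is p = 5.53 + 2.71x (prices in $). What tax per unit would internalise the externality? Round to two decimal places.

Social marginal cost = private MC + MEC = 17.95 + 3.11x.
Set SMC = demand: 17.95 + 3.11x = 118.65 - 0.77x → x* = 25.9536.
The Pigouvian tax equals MEC at x*: 12.42 + 0.40×25.9536 = 22.8014.

tax = $22.80 per unit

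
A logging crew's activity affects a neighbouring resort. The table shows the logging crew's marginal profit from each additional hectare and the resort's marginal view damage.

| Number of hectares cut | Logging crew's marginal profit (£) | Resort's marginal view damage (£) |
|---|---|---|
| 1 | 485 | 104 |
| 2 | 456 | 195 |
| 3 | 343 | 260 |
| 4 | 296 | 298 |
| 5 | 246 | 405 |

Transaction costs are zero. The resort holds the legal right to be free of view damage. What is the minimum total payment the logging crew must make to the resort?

Efficient level: marginal profit ≥ marginal view damage through level 3, so k* = 3.
With the resort holding the right, the logging crew must at least compensate total damage at k*: 104 + 195 + 260 = 559.

£559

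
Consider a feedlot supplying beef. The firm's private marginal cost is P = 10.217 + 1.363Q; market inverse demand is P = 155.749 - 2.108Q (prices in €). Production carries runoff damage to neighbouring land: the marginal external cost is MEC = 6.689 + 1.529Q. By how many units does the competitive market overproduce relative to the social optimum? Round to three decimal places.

Market equilibrium (private): 10.217 + 1.363Q = 155.749 - 2.108Q → Q_m = 41.9280.
Social marginal cost = private MC + MEC = 16.906 + 2.892Q.
Set SMC = demand: 16.906 + 2.892Q = 155.749 - 2.108Q → Q* = 27.7686.
Gap = |41.9280 − 27.7686| = 14.1594.

14.159 units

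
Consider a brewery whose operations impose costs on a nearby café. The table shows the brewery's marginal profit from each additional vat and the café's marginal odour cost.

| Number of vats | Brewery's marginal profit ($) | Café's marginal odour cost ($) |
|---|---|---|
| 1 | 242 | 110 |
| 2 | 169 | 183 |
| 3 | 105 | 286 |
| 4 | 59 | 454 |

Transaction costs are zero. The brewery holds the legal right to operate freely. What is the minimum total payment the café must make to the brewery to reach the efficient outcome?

Left alone the brewery would choose level 4 (marginal profit stays positive).
Efficient level: k* = 1 (marginal profit ≥ marginal odour cost through 1).
The café must at least cover the brewery's forgone profit from cutting 4→1: 169 + 105 + 59 = 333.

$333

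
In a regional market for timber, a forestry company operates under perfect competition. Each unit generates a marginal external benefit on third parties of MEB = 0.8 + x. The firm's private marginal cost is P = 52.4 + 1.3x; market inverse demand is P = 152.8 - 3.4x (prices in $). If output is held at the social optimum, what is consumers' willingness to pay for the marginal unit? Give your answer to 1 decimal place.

P = $59.8

Social marginal cost = private MC − MEB = 51.6 + 0.3x.
Set SMC = demand: 51.6 + 0.3x = 152.8 - 3.4x → x* = 27.3514.
Consumer price on the demand curve at x*: 152.8 − 3.4×27.3514 = 59.8052.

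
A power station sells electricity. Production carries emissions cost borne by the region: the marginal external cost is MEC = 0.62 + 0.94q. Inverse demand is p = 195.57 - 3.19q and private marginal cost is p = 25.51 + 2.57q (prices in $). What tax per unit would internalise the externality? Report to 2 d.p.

tax = $24.39 per unit

Social marginal cost = private MC + MEC = 26.13 + 3.51q.
Set SMC = demand: 26.13 + 3.51q = 195.57 - 3.19q → q* = 25.2896.
The Pigouvian tax equals MEC at q*: 0.62 + 0.94×25.2896 = 24.3922.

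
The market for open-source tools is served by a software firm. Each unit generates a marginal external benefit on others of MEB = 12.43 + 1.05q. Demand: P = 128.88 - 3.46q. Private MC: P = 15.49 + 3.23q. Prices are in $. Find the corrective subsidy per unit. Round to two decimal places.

Social marginal cost = private MC − MEB = 3.06 + 2.18q.
Set SMC = demand: 3.06 + 2.18q = 128.88 - 3.46q → q* = 22.3085.
The Pigouvian subsidy equals MEB at q*: 12.43 + 1.05×22.3085 = 35.8539.

subsidy = $35.85 per unit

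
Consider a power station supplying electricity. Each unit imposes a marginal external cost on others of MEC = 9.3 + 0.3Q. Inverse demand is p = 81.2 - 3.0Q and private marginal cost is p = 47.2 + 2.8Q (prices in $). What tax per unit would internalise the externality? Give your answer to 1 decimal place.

tax = $10.5 per unit

Social marginal cost = private MC + MEC = 56.5 + 3.1Q.
Set SMC = demand: 56.5 + 3.1Q = 81.2 - 3.0Q → Q* = 4.0492.
The Pigouvian tax equals MEC at Q*: 9.3 + 0.3×4.0492 = 10.5148.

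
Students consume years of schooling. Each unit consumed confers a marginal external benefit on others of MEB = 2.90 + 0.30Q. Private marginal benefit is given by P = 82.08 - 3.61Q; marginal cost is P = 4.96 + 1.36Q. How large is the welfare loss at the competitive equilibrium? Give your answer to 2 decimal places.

DWL = 6.11

Market equilibrium (private): 4.96 + 1.36Q = 82.08 - 3.61Q → Q_m = 15.5171.
Social marginal benefit = demand + MEB = 84.98 - 3.31Q.
Set SMB = MC: 84.98 - 3.31Q = 4.96 + 1.36Q → Q* = 17.1349.
The loss is the area between SMB and MC from Q* to Q_m; with linear curves that's a triangle of height MEB(Q_m).
DWL = ½ × 1.6178 × 7.5551 = 6.1113.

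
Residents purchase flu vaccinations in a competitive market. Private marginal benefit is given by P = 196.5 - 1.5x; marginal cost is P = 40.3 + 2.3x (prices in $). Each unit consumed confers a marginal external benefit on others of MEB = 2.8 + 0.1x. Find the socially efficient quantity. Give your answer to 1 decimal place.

Social marginal benefit = demand + MEB = 199.3 - 1.4x.
Set SMB = MC: 199.3 - 1.4x = 40.3 + 2.3x → x* = 42.9730.

x* = 43.0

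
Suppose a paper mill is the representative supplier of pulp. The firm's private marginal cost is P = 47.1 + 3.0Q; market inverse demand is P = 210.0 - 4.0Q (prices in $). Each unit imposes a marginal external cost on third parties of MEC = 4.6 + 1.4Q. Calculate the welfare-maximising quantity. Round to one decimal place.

Social marginal cost = private MC + MEC = 51.7 + 4.4Q.
Set SMC = demand: 51.7 + 4.4Q = 210.0 - 4.0Q → Q* = 18.8452.

Q* = 18.8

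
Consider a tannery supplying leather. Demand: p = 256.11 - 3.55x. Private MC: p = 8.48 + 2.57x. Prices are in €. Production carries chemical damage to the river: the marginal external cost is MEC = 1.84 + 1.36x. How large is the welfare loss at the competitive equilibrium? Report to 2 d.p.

DWL = €216.18

Market equilibrium (private): 8.48 + 2.57x = 256.11 - 3.55x → x_m = 40.4624.
Social marginal cost = private MC + MEC = 10.32 + 3.93x.
Set SMC = demand: 10.32 + 3.93x = 256.11 - 3.55x → x* = 32.8596.
Height of the DWL triangle at x_m is SMC(x_m) − demand(x_m) = MEC(x_m) = 56.8689.
DWL = ½ × 7.6028 × 56.8689 = 216.1814.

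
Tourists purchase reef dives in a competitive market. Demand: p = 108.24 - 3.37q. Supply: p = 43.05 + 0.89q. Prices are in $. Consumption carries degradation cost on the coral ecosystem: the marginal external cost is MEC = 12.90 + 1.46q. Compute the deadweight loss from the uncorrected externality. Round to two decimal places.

DWL = $108.57

Market equilibrium (private): 43.05 + 0.89q = 108.24 - 3.37q → q_m = 15.3028.
Social marginal benefit = demand − MEC = 95.34 - 4.83q.
Set SMB = MC: 95.34 - 4.83q = 43.05 + 0.89q → q* = 9.1416.
Height of the DWL triangle at q_m is MC(q_m) − SMB(q_m) = MEC(q_m) = 35.2421.
DWL = ½ × 6.1612 × 35.2421 = 108.5668.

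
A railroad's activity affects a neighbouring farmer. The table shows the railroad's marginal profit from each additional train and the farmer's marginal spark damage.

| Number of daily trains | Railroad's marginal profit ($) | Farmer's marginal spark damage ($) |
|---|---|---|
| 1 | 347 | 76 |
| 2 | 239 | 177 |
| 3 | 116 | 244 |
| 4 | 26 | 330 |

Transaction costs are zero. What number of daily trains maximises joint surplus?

2

Bargaining reaches the level where marginal profit last exceeds marginal spark damage.
That holds through level 2 (239 ≥ 177) but not at 3 (116 < 244).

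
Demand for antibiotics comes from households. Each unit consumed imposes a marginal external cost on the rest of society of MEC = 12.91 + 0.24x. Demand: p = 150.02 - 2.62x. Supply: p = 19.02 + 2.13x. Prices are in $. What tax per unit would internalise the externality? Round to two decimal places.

tax = $18.59 per unit

Social marginal benefit = demand − MEC = 137.11 - 2.86x.
Set SMB = MC: 137.11 - 2.86x = 19.02 + 2.13x → x* = 23.6653.
The Pigouvian tax equals MEC at x*: 12.91 + 0.24×23.6653 = 18.5897.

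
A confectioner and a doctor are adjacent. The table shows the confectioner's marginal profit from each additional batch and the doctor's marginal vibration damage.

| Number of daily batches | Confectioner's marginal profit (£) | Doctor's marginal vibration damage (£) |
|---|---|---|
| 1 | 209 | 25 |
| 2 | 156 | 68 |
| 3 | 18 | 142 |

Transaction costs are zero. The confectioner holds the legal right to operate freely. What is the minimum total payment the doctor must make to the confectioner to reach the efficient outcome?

£18

Left alone the confectioner would choose level 3 (marginal profit stays positive).
Efficient level: k* = 2 (marginal profit ≥ marginal vibration damage through 2).
The doctor must at least cover the confectioner's forgone profit from cutting 3→2: 18 = 18.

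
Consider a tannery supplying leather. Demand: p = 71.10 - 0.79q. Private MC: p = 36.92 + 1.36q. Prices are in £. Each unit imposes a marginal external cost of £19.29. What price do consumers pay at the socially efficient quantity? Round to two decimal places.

P = £65.63

Social marginal cost = private MC + MEC = 56.21 + 1.36q.
Set SMC = demand: 56.21 + 1.36q = 71.10 - 0.79q → q* = 6.9256.
Consumer price on the demand curve at q*: 71.10 − 0.79×6.9256 = 65.6288.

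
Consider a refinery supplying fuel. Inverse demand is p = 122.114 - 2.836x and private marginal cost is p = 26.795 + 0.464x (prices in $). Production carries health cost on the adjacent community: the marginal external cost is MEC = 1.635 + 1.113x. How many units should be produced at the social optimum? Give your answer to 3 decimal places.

x* = 21.229

Social marginal cost = private MC + MEC = 28.430 + 1.577x.
Set SMC = demand: 28.430 + 1.577x = 122.114 - 2.836x → x* = 21.2291.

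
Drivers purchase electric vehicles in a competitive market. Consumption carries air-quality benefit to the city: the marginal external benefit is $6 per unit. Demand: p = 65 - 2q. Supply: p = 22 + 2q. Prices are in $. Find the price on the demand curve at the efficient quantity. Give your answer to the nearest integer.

Social marginal benefit = demand + MEB = 71 - 2q.
Set SMB = MC: 71 - 2q = 22 + 2q → q* = 12.2500.
Consumer price on the demand curve at q*: 65 − 2×12.2500 = 40.5000.

P = $41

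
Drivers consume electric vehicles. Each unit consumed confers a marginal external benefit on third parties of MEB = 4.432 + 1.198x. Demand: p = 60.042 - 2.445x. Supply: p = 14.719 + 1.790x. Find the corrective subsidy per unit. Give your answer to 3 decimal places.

Social marginal benefit = demand + MEB = 64.474 - 1.247x.
Set SMB = MC: 64.474 - 1.247x = 14.719 + 1.790x → x* = 16.3829.
The Pigouvian subsidy equals MEB at x*: 4.432 + 1.198×16.3829 = 24.0587.

subsidy = 24.059 per unit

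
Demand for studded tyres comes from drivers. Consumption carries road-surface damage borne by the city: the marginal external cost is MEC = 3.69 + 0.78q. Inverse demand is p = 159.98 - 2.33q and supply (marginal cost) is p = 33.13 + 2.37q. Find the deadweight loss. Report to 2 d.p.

DWL = 55.85

Market equilibrium (private): 33.13 + 2.37q = 159.98 - 2.33q → q_m = 26.9894.
Social marginal benefit = demand − MEC = 156.29 - 3.11q.
Set SMB = MC: 156.29 - 3.11q = 33.13 + 2.37q → q* = 22.4745.
The loss is the area between SMB and MC from q* to q_m; with linear curves that's a triangle of height MEC(q_m).
DWL = ½ × 4.5149 × 24.7417 = 55.8532.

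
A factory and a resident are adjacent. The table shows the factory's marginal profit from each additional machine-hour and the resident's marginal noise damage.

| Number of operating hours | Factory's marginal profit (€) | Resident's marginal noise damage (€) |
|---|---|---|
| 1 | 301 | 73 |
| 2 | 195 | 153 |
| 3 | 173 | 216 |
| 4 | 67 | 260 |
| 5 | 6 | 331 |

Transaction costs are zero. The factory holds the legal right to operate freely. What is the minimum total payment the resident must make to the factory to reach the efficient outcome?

€246

Left alone the factory would choose level 5 (marginal profit stays positive).
Efficient level: k* = 2 (marginal profit ≥ marginal noise damage through 2).
The resident must at least cover the factory's forgone profit from cutting 5→2: 173 + 67 + 6 = 246.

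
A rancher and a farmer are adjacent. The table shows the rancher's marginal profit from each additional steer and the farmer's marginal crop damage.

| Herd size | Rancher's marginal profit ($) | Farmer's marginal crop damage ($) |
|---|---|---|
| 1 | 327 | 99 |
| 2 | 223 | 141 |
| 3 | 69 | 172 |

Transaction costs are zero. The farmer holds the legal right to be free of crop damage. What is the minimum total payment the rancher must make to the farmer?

Efficient level: marginal profit ≥ marginal crop damage through level 2, so k* = 2.
With the farmer holding the right, the rancher must at least compensate total damage at k*: 99 + 141 = 240.

$240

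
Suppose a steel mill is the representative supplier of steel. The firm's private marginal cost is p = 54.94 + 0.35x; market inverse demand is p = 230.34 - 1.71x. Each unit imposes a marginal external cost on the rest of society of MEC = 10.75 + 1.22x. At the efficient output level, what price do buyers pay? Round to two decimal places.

P = 144.50

Social marginal cost = private MC + MEC = 65.69 + 1.57x.
Set SMC = demand: 65.69 + 1.57x = 230.34 - 1.71x → x* = 50.1982.
Consumer price on the demand curve at x*: 230.34 − 1.71×50.1982 = 144.5011.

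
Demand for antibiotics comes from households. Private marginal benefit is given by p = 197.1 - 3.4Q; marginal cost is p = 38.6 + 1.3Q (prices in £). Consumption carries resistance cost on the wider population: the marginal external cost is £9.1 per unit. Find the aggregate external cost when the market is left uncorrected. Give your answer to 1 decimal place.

Market equilibrium (private): 38.6 + 1.3Q = 197.1 - 3.4Q → Q_m = 33.7234.
Total external cost = MEC × Q_m = 9.1 × 33.7234 = 306.8829.

£306.9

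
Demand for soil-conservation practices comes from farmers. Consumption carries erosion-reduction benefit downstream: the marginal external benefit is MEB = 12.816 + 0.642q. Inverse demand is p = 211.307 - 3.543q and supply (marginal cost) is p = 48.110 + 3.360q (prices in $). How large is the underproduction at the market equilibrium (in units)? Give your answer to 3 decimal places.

Market equilibrium (private): 48.110 + 3.360q = 211.307 - 3.543q → q_m = 23.6415.
Social marginal benefit = demand + MEB = 224.123 - 2.901q.
Set SMB = MC: 224.123 - 2.901q = 48.110 + 3.360q → q* = 28.1126.
Gap = |23.6415 − 28.1126| = 4.4711.

4.471 units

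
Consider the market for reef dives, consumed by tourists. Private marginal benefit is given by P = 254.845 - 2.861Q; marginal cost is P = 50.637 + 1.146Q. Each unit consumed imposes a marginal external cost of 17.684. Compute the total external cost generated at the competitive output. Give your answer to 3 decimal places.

901.226

Market equilibrium (private): 50.637 + 1.146Q = 254.845 - 2.861Q → Q_m = 50.9628.
Total external cost = MEC × Q_m = 17.684 × 50.9628 = 901.2262.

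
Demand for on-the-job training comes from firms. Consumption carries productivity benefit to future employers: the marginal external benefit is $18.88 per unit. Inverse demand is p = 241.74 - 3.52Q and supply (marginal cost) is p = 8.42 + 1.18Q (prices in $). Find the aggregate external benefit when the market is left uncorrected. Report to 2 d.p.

Market equilibrium (private): 8.42 + 1.18Q = 241.74 - 3.52Q → Q_m = 49.6426.
Total external benefit = MEB × Q_m = 18.88 × 49.6426 = 937.2523.

$937.25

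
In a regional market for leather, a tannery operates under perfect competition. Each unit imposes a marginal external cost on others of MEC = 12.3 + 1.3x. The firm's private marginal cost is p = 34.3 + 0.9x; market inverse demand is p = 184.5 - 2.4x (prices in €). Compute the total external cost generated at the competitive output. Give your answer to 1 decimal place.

Market equilibrium (private): 34.3 + 0.9x = 184.5 - 2.4x → x_m = 45.5152.
Total external cost = ∫₀^{x_m} (12.3 + 1.3x) dx = 12.3×45.5152 + ½×1.3×45.5152² = 1906.3987.

€1906.4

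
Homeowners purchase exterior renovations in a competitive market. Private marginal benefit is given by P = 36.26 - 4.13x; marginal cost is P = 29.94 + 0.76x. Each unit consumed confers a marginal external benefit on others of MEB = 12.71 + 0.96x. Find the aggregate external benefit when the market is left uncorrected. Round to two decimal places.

17.23

Market equilibrium (private): 29.94 + 0.76x = 36.26 - 4.13x → x_m = 1.2924.
Total external benefit = ∫₀^{x_m} (12.71 + 0.96x) dx = 12.71×1.2924 + ½×0.96×1.2924² = 17.2281.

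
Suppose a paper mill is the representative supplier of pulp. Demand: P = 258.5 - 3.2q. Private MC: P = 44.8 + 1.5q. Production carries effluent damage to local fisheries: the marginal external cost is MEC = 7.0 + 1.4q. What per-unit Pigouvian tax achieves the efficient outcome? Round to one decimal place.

Social marginal cost = private MC + MEC = 51.8 + 2.9q.
Set SMC = demand: 51.8 + 2.9q = 258.5 - 3.2q → q* = 33.8852.
The Pigouvian tax equals MEC at q*: 7.0 + 1.4×33.8852 = 54.4393.

tax = 54.4 per unit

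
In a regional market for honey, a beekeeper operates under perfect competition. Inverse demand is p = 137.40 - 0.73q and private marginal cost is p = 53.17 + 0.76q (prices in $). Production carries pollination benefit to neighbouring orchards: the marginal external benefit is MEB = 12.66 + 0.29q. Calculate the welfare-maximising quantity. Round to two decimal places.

Social marginal cost = private MC − MEB = 40.51 + 0.47q.
Set SMC = demand: 40.51 + 0.47q = 137.40 - 0.73q → q* = 80.7417.

q* = 80.74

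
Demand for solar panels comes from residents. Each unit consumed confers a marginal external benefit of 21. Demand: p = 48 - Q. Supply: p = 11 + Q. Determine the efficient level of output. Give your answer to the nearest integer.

Social marginal benefit = demand + MEB = 69 - Q.
Set SMB = MC: 69 - Q = 11 + Q → Q* = 29.0000.

Q* = 29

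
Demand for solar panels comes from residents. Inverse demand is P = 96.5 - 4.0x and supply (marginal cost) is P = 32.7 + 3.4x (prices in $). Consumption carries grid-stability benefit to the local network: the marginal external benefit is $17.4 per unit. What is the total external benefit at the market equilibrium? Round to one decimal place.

$150.0

Market equilibrium (private): 32.7 + 3.4x = 96.5 - 4.0x → x_m = 8.6216.
Total external benefit = MEB × x_m = 17.4 × 8.6216 = 150.0158.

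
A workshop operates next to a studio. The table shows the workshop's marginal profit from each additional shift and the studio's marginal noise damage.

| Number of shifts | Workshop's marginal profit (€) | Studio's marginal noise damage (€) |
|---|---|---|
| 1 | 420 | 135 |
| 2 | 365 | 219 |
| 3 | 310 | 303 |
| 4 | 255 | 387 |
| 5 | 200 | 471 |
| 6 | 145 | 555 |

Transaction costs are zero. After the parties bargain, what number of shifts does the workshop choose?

3

Bargaining reaches the level where marginal profit last exceeds marginal noise damage.
That holds through level 3 (310 ≥ 303) but not at 4 (255 < 387).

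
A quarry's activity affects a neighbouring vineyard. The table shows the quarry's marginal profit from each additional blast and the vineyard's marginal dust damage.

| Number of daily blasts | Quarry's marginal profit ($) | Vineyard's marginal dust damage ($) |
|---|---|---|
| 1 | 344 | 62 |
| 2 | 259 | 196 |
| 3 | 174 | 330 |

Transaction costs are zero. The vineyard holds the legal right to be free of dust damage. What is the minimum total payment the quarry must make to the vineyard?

$258

Efficient level: marginal profit ≥ marginal dust damage through level 2, so k* = 2.
With the vineyard holding the right, the quarry must at least compensate total damage at k*: 62 + 196 = 258.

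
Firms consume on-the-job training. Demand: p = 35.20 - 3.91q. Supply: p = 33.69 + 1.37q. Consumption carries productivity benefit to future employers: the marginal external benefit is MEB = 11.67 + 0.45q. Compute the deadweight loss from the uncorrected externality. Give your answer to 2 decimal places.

Market equilibrium (private): 33.69 + 1.37q = 35.20 - 3.91q → q_m = 0.2860.
Social marginal benefit = demand + MEB = 46.87 - 3.46q.
Set SMB = MC: 46.87 - 3.46q = 33.69 + 1.37q → q* = 2.7288.
Between q* and q_m the wedge SMB − MC runs linearly from 0 to MEB(q_m), so the loss is a triangle.
DWL = ½ × 2.4428 × 11.7987 = 14.4109.

DWL = 14.41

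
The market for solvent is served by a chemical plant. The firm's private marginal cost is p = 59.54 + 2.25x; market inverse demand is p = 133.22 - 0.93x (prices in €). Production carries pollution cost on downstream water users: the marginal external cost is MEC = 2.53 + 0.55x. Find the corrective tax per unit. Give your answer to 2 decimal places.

tax = €13.02 per unit

Social marginal cost = private MC + MEC = 62.07 + 2.80x.
Set SMC = demand: 62.07 + 2.80x = 133.22 - 0.93x → x* = 19.0751.
The Pigouvian tax equals MEC at x*: 2.53 + 0.55×19.0751 = 13.0213.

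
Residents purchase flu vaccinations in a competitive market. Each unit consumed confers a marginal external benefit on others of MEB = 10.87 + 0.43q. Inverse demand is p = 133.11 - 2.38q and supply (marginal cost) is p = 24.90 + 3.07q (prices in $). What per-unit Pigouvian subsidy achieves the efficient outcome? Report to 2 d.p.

subsidy = $21.07 per unit

Social marginal benefit = demand + MEB = 143.98 - 1.95q.
Set SMB = MC: 143.98 - 1.95q = 24.90 + 3.07q → q* = 23.7211.
The Pigouvian subsidy equals MEB at q*: 10.87 + 0.43×23.7211 = 21.0701.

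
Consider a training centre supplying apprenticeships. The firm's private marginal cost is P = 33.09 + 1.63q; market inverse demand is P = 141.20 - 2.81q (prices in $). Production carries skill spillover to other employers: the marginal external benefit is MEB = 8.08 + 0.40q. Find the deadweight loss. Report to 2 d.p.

DWL = $39.30

Market equilibrium (private): 33.09 + 1.63q = 141.20 - 2.81q → q_m = 24.3491.
Social marginal cost = private MC − MEB = 25.01 + 1.23q.
Set SMC = demand: 25.01 + 1.23q = 141.20 - 2.81q → q* = 28.7599.
Between q* and q_m the wedge demand − SMC runs linearly from 0 to MEB(q_m), so the loss is a triangle.
DWL = ½ × 4.4108 × 17.8196 = 39.2993.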